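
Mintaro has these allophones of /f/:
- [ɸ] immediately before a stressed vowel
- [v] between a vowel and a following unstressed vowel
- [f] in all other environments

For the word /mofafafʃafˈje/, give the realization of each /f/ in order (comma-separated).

[v], [v], [f], [f]

Occurrence 1 (position 3): between a vowel and a following unstressed vowel → [v].
Occurrence 2 (position 5): between a vowel and a following unstressed vowel → [v].
Occurrence 3 (position 7): no conditioning environment matches → elsewhere allophone [f].
Occurrence 4 (position 10): no conditioning environment matches → elsewhere allophone [f].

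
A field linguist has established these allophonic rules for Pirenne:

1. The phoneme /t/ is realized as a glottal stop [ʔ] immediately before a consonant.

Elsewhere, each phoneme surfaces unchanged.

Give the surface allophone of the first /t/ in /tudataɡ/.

[t]

/t/ — word-initial; rule 1 does not apply here → [t].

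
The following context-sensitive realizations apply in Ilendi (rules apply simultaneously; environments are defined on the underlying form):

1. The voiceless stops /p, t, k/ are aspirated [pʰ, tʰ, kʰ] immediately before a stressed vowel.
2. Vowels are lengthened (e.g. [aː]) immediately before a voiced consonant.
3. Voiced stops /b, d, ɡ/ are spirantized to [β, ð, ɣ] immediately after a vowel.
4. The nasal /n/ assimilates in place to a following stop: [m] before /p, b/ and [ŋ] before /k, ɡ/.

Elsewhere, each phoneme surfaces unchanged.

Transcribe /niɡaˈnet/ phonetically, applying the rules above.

/n/ (word-initial) fails the environment for rule 4, so it stays [n].
/i/ meets the environment for rule 2 (before a voiced consonant) → [iː].
Rule 3 applies to /ɡ/ (between /i/ and /a/: immediately after a vowel) → [ɣ].
/a/ — between /ɡ/ and /n/, before a voiced consonant — surfaces as [aː] (rule 2).
/n/ (between /a/ and /e/) fails the environment for rule 4, so it stays [n].
/e/ (between /n/ and /t/) is in the target of rule 2 but the environment (before a voiced consonant) is not met → [e].
/t/ (word-final): rule 1 targets it, but not immediately before a stressed vowel → unchanged [t].

[niːɣaːˈnet]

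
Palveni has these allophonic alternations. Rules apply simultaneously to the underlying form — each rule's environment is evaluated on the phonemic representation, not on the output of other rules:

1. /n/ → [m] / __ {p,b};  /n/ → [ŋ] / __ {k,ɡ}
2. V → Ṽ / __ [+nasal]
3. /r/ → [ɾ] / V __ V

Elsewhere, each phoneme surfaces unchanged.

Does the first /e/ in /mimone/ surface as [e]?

/e/ (word-final) fails the environment for rule 2, so it stays [e].
The actual realization is [e], which matches [e].

Yes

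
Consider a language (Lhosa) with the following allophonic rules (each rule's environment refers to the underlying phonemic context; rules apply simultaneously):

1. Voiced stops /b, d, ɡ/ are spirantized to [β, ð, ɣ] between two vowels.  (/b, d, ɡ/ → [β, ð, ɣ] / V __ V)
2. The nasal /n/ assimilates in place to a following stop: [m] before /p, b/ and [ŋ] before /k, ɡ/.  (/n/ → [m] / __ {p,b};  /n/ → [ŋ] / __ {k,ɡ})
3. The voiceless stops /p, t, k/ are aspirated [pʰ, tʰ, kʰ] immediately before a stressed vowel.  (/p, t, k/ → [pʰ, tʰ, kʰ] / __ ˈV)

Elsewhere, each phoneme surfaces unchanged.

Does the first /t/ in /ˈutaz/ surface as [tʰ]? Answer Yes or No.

/t/ (between /u/ and /a/) is in the target of rule 3 but the environment (immediately before a stressed vowel) is not met → [t].
The actual realization is [t], not [tʰ].

No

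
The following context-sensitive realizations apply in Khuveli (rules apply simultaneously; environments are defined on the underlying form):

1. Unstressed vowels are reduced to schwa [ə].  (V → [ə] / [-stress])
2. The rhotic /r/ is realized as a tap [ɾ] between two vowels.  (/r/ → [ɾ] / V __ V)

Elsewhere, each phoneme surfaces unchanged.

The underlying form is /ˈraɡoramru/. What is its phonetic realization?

[ˈraɡəɾəmrə]

/r/ (word-initial) is in the target of rule 2 but the environment (between two vowels) is not met → [r].
/a/ — between /r/ and /ɡ/; rule 1 does not apply here → [a].
Rule 1 applies to /o/ (between /ɡ/ and /r/: in an unstressed syllable) → [ə].
/r/ (between /o/ and /a/) occurs between two vowels → [ɾ] by rule 2.
/a/ (between /r/ and /m/) occurs in an unstressed syllable → [ə] by rule 1.
/r/ (between /m/ and /u/) is in the target of rule 2 but the environment (between two vowels) is not met → [r].
/u/ — word-final, in an unstressed syllable — surfaces as [ə] (rule 1).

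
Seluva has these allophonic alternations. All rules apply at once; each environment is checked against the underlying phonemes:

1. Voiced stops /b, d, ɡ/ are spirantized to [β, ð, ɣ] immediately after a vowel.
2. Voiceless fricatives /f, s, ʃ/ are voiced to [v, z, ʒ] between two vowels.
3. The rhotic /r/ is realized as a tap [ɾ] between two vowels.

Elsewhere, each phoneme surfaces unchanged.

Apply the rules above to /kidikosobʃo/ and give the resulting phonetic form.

/k/ — not in any rule's target class → [k].
/i/ (between /k/ and /d/) is unaffected → [i].
/d/ — between /i/ and /i/, immediately after a vowel — surfaces as [ð] (rule 1).
/i/ (between /d/ and /k/) is unaffected → [i].
/k/ — not in any rule's target class → [k].
/o/ (between /k/ and /s/): no rule targets it → [o].
Rule 2 applies to /s/ (between /o/ and /o/: between two vowels) → [z].
/o/ stays [o].
Rule 1 applies to /b/ (between /o/ and /ʃ/: immediately after a vowel) → [β].
/ʃ/ — between /b/ and /o/; rule 2 does not apply here → [ʃ].
/o/ — not in any rule's target class → [o].

[kiðikozoβʃo]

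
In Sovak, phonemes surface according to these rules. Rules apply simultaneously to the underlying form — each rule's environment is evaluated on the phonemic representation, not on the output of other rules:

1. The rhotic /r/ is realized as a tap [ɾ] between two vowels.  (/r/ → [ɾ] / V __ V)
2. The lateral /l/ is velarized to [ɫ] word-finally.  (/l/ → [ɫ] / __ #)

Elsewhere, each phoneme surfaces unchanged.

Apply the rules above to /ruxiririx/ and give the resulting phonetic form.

[ruxiɾiɾix]

/r/ — word-initial; rule 1 does not apply here → [r].
Rule 1 applies to /r/ (between /i/ and /i/: between two vowels) → [ɾ].
/r/ — between /i/ and /i/, between two vowels — surfaces as [ɾ] (rule 1).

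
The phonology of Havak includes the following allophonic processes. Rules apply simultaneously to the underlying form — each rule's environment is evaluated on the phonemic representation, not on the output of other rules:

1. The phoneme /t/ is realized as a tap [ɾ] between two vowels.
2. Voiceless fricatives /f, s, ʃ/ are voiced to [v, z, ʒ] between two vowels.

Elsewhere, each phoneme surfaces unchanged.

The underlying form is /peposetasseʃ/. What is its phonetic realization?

[pepozeɾasseʃ]

/p/ stays [p].
/e/ (between /p/ and /p/): no rule targets it → [e].
/p/ (between /e/ and /o/): no rule targets it → [p].
/o/ (between /p/ and /s/): no rule targets it → [o].
/s/ (between /o/ and /e/) occurs between two vowels → [z] by rule 2.
/e/ stays [e].
/t/ (between /e/ and /a/) occurs between two vowels → [ɾ] by rule 1.
/a/ — not in any rule's target class → [a].
/s/ (between /a/ and /s/) fails the environment for rule 2, so it stays [s].
/s/ — between /s/ and /e/; rule 2 does not apply here → [s].
/e/ — not in any rule's target class → [e].
/ʃ/ (word-final) fails the environment for rule 2, so it stays [ʃ].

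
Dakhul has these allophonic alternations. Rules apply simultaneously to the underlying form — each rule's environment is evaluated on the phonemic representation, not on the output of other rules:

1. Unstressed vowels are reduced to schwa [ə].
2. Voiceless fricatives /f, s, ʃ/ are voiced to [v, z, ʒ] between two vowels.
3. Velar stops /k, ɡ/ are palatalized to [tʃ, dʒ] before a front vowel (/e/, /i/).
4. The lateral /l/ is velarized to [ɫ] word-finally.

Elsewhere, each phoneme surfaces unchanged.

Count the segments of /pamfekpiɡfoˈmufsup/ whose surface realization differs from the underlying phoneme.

5

Segments that undergo a rule: /a/ → [ə] (rule 1); /e/ → [ə] (rule 1); /i/ → [ə] (rule 1); /o/ → [ə] (rule 1); /u/ → [ə] (rule 1).
All other segments surface unchanged.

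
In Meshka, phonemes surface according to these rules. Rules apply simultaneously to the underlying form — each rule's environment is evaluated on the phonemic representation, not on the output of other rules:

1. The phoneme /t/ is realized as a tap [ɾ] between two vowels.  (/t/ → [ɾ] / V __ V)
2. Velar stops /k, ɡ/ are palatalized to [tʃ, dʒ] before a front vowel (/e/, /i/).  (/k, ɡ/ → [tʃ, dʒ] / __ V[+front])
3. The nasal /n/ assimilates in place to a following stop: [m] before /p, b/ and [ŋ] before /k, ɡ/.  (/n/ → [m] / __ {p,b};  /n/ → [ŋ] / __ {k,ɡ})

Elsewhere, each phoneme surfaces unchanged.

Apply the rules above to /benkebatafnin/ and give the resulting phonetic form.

/b/ (word-initial) is unaffected → [b].
/e/ stays [e].
/n/ (between /e/ and /k/): before a labial or velar stop, so rule 3 applies → [ŋ].
/k/ (between /n/ and /e/) occurs before a front vowel → [tʃ] by rule 2.
/e/ (between /k/ and /b/) is unaffected → [e].
/b/ (between /e/ and /a/): no rule targets it → [b].
/a/ (between /b/ and /t/) is unaffected → [a].
/t/ — between /a/ and /a/, between two vowels — surfaces as [ɾ] (rule 1).
/a/ — not in any rule's target class → [a].
/f/ (between /a/ and /n/): no rule targets it → [f].
/n/ (between /f/ and /i/) is in the target of rule 3 but the environment (before a labial or velar stop) is not met → [n].
/i/ (between /n/ and /n/) is unaffected → [i].
/n/ — word-final; rule 3 does not apply here → [n].

[beŋtʃebaɾafnin]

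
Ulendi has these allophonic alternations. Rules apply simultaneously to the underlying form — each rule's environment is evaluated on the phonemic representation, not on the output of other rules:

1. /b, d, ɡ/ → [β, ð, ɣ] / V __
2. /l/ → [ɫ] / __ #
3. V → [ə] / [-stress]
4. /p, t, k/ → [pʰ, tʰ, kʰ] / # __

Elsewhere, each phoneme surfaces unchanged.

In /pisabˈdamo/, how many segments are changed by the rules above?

5

Segments that undergo a rule: /p/ → [pʰ] (rule 4); /i/ → [ə] (rule 3); /a/ → [ə] (rule 3); /b/ → [β] (rule 1); /o/ → [ə] (rule 3).
All other segments surface unchanged.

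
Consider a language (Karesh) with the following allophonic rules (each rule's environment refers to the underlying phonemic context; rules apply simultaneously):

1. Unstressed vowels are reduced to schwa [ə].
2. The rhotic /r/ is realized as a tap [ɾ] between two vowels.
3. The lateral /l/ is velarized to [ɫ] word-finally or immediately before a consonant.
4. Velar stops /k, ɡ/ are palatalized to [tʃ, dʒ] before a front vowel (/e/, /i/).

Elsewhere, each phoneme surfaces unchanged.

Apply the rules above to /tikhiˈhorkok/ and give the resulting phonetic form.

[təkhəˈhorkək]

/t/ — not in any rule's target class → [t].
/i/ meets the environment for rule 1 (in an unstressed syllable) → [ə].
/k/ (between /i/ and /h/): rule 4 targets it, but not before a front vowel → unchanged [k].
/h/ stays [h].
/i/ meets the environment for rule 1 (in an unstressed syllable) → [ə].
/h/ (between /i/ and /o/): no rule targets it → [h].
/o/ (between /h/ and /r/): rule 1 targets it, but not in an unstressed syllable → unchanged [o].
/r/ (between /o/ and /k/) is in the target of rule 2 but the environment (between two vowels) is not met → [r].
/k/ (between /r/ and /o/) fails the environment for rule 4, so it stays [k].
/o/ — between /k/ and /k/, in an unstressed syllable — surfaces as [ə] (rule 1).
/k/ — word-final; rule 4 does not apply here → [k].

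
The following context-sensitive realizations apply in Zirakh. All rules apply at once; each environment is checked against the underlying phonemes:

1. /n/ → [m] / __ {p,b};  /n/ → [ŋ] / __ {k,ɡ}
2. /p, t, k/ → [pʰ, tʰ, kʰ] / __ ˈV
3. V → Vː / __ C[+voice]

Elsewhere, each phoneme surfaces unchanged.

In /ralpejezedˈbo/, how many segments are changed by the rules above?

4

Segments that undergo a rule: /a/ → [aː] (rule 3); /e/ → [eː] (rule 3); /e/ → [eː] (rule 3); /e/ → [eː] (rule 3).
All other segments surface unchanged.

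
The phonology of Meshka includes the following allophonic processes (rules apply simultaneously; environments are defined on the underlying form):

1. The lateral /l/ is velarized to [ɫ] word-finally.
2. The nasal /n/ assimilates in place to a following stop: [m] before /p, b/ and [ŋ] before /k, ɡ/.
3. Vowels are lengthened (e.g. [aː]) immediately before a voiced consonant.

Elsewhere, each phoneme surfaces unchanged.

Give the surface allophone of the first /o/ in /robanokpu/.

/o/ — between /r/ and /b/, before a voiced consonant — surfaces as [oː] (rule 3).

[oː]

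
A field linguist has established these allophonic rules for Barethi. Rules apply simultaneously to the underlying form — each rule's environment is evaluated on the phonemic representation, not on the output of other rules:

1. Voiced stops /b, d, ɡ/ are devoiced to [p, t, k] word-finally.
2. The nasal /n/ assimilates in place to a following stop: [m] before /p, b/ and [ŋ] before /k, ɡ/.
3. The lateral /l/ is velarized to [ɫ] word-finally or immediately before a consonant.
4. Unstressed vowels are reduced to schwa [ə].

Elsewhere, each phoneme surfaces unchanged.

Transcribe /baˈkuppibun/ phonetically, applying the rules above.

[bəˈkuppəbən]

/b/ (word-initial) fails the environment for rule 1, so it stays [b].
/a/ (between /b/ and /k/): in an unstressed syllable, so rule 4 applies → [ə].
/k/ stays [k].
/u/ (between /k/ and /p/) is in the target of rule 4 but the environment (in an unstressed syllable) is not met → [u].
/p/ (between /u/ and /p/): no rule targets it → [p].
/p/ — not in any rule's target class → [p].
/i/ (between /p/ and /b/): in an unstressed syllable, so rule 4 applies → [ə].
/b/ (between /i/ and /u/) fails the environment for rule 1, so it stays [b].
/u/ — between /b/ and /n/, in an unstressed syllable — surfaces as [ə] (rule 4).
/n/ (word-final): rule 2 targets it, but not before a labial or velar stop → unchanged [n].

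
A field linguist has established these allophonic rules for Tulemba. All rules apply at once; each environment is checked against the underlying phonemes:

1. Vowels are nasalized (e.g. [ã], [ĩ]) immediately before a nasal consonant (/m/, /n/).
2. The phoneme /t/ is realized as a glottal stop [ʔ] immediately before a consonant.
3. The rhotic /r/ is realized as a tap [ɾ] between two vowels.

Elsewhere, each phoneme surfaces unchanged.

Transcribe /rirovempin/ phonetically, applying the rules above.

/r/ — word-initial; rule 3 does not apply here → [r].
/i/ (between /r/ and /r/) is in the target of rule 1 but the environment (before a nasal consonant) is not met → [i].
Rule 3 applies to /r/ (between /i/ and /o/: between two vowels) → [ɾ].
/o/ (between /r/ and /v/): rule 1 targets it, but not before a nasal consonant → unchanged [o].
/v/ (between /o/ and /e/): no rule targets it → [v].
/e/ meets the environment for rule 1 (before a nasal consonant) → [ẽ].
/m/ stays [m].
/p/ stays [p].
Rule 1 applies to /i/ (between /p/ and /n/: before a nasal consonant) → [ĩ].
/n/ stays [n].

[riɾovẽmpĩn]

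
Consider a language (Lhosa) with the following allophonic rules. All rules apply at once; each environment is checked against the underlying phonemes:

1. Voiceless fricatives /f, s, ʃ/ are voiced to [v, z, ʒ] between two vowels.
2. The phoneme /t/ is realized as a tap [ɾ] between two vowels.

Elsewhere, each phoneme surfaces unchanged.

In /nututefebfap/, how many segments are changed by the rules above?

Segments that undergo a rule: /t/ → [ɾ] (rule 2); /t/ → [ɾ] (rule 2); /f/ → [v] (rule 1).
All other segments surface unchanged.

3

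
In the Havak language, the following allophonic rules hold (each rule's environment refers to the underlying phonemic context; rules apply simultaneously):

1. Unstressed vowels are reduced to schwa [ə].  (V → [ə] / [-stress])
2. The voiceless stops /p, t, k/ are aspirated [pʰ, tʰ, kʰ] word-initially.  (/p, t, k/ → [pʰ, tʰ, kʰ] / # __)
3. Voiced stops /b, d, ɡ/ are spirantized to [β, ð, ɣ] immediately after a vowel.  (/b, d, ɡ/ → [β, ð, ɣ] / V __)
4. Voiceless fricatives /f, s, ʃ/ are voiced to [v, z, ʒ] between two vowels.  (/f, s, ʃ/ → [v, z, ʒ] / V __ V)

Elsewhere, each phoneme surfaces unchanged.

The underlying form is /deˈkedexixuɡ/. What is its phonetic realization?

/d/ (word-initial): rule 3 targets it, but not immediately after a vowel → unchanged [d].
/e/ (between /d/ and /k/): in an unstressed syllable, so rule 1 applies → [ə].
/k/ — between /e/ and /e/; rule 2 does not apply here → [k].
/e/ (between /k/ and /d/): rule 1 targets it, but not in an unstressed syllable → unchanged [e].
/d/ (between /e/ and /e/) occurs immediately after a vowel → [ð] by rule 3.
/e/ — between /d/ and /x/, in an unstressed syllable — surfaces as [ə] (rule 1).
/x/ (between /e/ and /i/): no rule targets it → [x].
/i/ meets the environment for rule 1 (in an unstressed syllable) → [ə].
/x/ — not in any rule's target class → [x].
/u/ — between /x/ and /ɡ/, in an unstressed syllable — surfaces as [ə] (rule 1).
/ɡ/ (word-final) occurs immediately after a vowel → [ɣ] by rule 3.

[dəˈkeðəxəxəɣ]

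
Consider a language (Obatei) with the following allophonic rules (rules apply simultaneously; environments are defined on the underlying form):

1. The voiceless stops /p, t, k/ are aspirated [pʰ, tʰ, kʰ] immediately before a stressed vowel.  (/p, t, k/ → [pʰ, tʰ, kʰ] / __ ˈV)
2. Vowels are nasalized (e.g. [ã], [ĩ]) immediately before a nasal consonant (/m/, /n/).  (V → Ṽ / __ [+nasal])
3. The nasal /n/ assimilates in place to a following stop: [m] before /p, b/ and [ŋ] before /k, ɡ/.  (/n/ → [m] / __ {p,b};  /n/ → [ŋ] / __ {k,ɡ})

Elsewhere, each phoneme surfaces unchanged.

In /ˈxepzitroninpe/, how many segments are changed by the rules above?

Segments that undergo a rule: /o/ → [õ] (rule 2); /i/ → [ĩ] (rule 2); /n/ → [m] (rule 3).
All other segments surface unchanged.

3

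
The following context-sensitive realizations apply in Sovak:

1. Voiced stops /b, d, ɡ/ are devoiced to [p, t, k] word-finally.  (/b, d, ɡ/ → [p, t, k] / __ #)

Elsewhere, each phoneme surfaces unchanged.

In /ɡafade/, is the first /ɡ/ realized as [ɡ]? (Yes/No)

Yes

/ɡ/ (word-initial): rule 1 targets it, but not word-finally → unchanged [ɡ].
The actual realization is [ɡ], which matches [ɡ].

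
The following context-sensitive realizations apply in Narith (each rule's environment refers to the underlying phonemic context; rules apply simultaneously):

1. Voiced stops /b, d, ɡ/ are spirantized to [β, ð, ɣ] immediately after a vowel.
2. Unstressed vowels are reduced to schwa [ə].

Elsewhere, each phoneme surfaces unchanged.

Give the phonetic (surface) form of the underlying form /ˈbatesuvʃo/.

[ˈbatəsəvʃə]

/b/ (word-initial): rule 1 targets it, but not immediately after a vowel → unchanged [b].
/a/ (between /b/ and /t/) fails the environment for rule 2, so it stays [a].
/t/ (between /a/ and /e/): no rule targets it → [t].
Rule 2 applies to /e/ (between /t/ and /s/: in an unstressed syllable) → [ə].
/s/ (between /e/ and /u/): no rule targets it → [s].
Rule 2 applies to /u/ (between /s/ and /v/: in an unstressed syllable) → [ə].
/v/ stays [v].
/ʃ/ (between /v/ and /o/) is unaffected → [ʃ].
/o/ (word-final): in an unstressed syllable, so rule 2 applies → [ə].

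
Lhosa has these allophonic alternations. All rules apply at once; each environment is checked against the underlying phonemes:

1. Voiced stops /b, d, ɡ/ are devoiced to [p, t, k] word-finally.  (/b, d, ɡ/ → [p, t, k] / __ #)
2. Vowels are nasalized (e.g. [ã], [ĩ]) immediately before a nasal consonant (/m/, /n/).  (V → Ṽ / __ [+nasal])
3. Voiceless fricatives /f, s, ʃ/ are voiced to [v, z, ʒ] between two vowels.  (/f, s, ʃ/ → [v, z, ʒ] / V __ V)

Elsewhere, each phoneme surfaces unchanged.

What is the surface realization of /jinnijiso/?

[jĩnnijizo]

/j/ — not in any rule's target class → [j].
/i/ (between /j/ and /n/) occurs before a nasal consonant → [ĩ] by rule 2.
/n/ stays [n].
/n/ stays [n].
/i/ (between /n/ and /j/): rule 2 targets it, but not before a nasal consonant → unchanged [i].
/j/ (between /i/ and /i/) is unaffected → [j].
/i/ (between /j/ and /s/) fails the environment for rule 2, so it stays [i].
/s/ (between /i/ and /o/): between two vowels, so rule 3 applies → [z].
/o/ (word-final) is in the target of rule 2 but the environment (before a nasal consonant) is not met → [o].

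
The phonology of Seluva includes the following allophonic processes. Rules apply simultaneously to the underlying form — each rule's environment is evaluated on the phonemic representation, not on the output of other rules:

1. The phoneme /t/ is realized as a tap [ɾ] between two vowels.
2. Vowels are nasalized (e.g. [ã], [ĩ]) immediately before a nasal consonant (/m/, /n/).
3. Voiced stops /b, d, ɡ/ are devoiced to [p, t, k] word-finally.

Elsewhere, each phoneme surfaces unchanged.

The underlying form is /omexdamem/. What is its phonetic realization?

[õmexdãmẽm]

/o/ meets the environment for rule 2 (before a nasal consonant) → [õ].
/m/ — not in any rule's target class → [m].
/e/ (between /m/ and /x/) fails the environment for rule 2, so it stays [e].
/x/ (between /e/ and /d/): no rule targets it → [x].
/d/ (between /x/ and /a/) fails the environment for rule 3, so it stays [d].
Rule 2 applies to /a/ (between /d/ and /m/: before a nasal consonant) → [ã].
/m/ (between /a/ and /e/) is unaffected → [m].
/e/ (between /m/ and /m/): before a nasal consonant, so rule 2 applies → [ẽ].
/m/ stays [m].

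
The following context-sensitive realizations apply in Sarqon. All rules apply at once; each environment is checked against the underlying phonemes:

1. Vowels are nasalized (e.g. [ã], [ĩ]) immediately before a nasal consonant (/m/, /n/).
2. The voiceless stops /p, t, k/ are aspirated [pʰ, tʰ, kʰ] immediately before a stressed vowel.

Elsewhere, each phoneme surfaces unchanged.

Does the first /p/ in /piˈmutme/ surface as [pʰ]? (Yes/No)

/p/ (word-initial) is in the target of rule 2 but the environment (immediately before a stressed vowel) is not met → [p].
The actual realization is [p], not [pʰ].

No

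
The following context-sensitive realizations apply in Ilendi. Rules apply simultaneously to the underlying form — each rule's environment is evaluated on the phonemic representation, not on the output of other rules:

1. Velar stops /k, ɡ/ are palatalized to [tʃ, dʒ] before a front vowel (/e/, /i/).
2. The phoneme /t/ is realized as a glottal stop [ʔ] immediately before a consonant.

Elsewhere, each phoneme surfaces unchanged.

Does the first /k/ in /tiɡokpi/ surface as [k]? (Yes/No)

/k/ (between /o/ and /p/) is in the target of rule 1 but the environment (before a front vowel) is not met → [k].
The actual realization is [k], which matches [k].

Yes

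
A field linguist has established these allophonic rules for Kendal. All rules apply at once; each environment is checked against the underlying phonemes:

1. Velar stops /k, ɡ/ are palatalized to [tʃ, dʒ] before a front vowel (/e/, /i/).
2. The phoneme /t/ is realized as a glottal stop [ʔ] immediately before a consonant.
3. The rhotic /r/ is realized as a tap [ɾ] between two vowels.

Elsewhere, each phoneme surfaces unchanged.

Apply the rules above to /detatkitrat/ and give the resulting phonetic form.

/t/ (between /e/ and /a/): rule 2 targets it, but not immediately before a consonant → unchanged [t].
/t/ meets the environment for rule 2 (immediately before a consonant) → [ʔ].
Rule 1 applies to /k/ (between /t/ and /i/: before a front vowel) → [tʃ].
/t/ (between /i/ and /r/) occurs immediately before a consonant → [ʔ] by rule 2.
/r/ (between /t/ and /a/) fails the environment for rule 3, so it stays [r].
/t/ — word-final; rule 2 does not apply here → [t].

[detaʔtʃiʔrat]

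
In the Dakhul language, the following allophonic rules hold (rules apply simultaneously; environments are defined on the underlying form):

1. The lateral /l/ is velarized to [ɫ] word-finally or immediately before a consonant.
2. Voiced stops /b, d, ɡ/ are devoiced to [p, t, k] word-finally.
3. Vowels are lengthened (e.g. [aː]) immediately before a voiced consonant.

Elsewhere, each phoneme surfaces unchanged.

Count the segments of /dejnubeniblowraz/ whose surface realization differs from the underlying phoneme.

Segments that undergo a rule: /e/ → [eː] (rule 3); /u/ → [uː] (rule 3); /e/ → [eː] (rule 3); /i/ → [iː] (rule 3); /o/ → [oː] (rule 3); /a/ → [aː] (rule 3).
All other segments surface unchanged.

6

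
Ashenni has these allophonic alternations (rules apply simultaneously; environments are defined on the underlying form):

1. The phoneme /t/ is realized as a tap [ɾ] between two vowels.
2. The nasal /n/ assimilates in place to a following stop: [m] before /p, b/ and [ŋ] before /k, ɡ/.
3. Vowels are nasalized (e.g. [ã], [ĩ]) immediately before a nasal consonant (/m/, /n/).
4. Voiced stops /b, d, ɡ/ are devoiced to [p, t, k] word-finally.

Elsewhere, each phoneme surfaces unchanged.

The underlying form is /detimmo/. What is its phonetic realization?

[deɾĩmmo]

/d/ (word-initial) fails the environment for rule 4, so it stays [d].
/e/ — between /d/ and /t/; rule 3 does not apply here → [e].
/t/ meets the environment for rule 1 (between two vowels) → [ɾ].
/i/ (between /t/ and /m/) occurs before a nasal consonant → [ĩ] by rule 3.
/o/ — word-final; rule 3 does not apply here → [o].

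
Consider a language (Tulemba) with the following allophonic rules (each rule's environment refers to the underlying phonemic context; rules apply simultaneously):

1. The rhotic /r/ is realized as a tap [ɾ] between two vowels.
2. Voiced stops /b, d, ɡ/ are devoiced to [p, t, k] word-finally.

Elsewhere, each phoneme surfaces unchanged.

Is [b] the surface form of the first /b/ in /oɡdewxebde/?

Yes

/b/ (between /e/ and /d/): rule 2 targets it, but not word-finally → unchanged [b].
The actual realization is [b], which matches [b].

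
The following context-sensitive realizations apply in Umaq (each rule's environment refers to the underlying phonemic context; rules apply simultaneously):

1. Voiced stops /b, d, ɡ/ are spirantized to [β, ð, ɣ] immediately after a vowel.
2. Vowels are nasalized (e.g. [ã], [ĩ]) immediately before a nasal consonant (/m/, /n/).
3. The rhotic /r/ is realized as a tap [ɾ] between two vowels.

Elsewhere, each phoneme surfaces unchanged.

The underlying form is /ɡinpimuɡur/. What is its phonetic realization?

[ɡĩnpĩmuɣur]

/ɡ/ (word-initial) is in the target of rule 1 but the environment (immediately after a vowel) is not met → [ɡ].
Rule 2 applies to /i/ (between /ɡ/ and /n/: before a nasal consonant) → [ĩ].
/n/ (between /i/ and /p/): no rule targets it → [n].
/p/ (between /n/ and /i/): no rule targets it → [p].
/i/ (between /p/ and /m/) occurs before a nasal consonant → [ĩ] by rule 2.
/m/ stays [m].
/u/ (between /m/ and /ɡ/) is in the target of rule 2 but the environment (before a nasal consonant) is not met → [u].
Rule 1 applies to /ɡ/ (between /u/ and /u/: immediately after a vowel) → [ɣ].
/u/ (between /ɡ/ and /r/) is in the target of rule 2 but the environment (before a nasal consonant) is not met → [u].
/r/ (word-final) fails the environment for rule 3, so it stays [r].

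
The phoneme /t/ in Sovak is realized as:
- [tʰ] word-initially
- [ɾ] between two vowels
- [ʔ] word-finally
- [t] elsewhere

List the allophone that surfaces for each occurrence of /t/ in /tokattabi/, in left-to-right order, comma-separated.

Occurrence 1 (position 1): word-initially → [tʰ].
Occurrence 2 (position 5): no conditioning environment matches → elsewhere allophone [t].
Occurrence 3 (position 6): no conditioning environment matches → elsewhere allophone [t].

[tʰ], [t], [t]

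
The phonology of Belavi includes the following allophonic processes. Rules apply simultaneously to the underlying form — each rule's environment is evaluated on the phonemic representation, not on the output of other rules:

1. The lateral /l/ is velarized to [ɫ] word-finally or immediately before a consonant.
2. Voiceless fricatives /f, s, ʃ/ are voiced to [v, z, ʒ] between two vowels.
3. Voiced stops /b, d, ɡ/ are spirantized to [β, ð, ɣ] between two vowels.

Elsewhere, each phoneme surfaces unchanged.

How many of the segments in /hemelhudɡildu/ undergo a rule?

Segments that undergo a rule: /l/ → [ɫ] (rule 1); /l/ → [ɫ] (rule 1).
All other segments surface unchanged.

2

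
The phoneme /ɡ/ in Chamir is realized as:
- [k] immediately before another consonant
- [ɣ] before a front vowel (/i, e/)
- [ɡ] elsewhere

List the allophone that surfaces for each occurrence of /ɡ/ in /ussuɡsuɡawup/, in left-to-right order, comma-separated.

Occurrence 1 (position 5): immediately before another consonant → [k].
Occurrence 2 (position 8): no conditioning environment matches → elsewhere allophone [ɡ].

[k], [ɡ]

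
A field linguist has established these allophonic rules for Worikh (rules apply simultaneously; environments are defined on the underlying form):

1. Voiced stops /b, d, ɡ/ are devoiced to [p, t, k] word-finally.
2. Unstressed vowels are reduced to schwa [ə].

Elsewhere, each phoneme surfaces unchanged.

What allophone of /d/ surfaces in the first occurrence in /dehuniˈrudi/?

[d]

/d/ — word-initial; rule 1 does not apply here → [d].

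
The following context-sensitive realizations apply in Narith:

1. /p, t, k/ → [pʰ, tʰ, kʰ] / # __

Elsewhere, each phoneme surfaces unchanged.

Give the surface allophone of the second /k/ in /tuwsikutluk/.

[k]

/k/ (word-final): rule 1 targets it, but not word-initially → unchanged [k].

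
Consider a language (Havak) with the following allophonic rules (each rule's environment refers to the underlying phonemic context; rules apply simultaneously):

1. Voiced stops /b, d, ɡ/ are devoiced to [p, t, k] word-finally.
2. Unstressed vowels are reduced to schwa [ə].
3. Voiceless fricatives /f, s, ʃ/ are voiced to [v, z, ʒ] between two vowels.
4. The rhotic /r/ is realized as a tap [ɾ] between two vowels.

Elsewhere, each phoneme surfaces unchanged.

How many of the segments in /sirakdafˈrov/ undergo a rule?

4

Segments that undergo a rule: /i/ → [ə] (rule 2); /r/ → [ɾ] (rule 4); /a/ → [ə] (rule 2); /a/ → [ə] (rule 2).
All other segments surface unchanged.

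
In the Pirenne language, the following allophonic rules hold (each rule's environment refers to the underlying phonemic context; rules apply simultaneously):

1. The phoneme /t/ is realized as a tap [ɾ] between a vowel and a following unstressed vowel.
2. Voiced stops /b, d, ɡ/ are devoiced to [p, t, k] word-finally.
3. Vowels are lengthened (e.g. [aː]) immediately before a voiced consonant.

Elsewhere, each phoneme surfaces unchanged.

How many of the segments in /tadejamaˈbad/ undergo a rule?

Segments that undergo a rule: /a/ → [aː] (rule 3); /e/ → [eː] (rule 3); /a/ → [aː] (rule 3); /a/ → [aː] (rule 3); /a/ → [aː] (rule 3); /d/ → [t] (rule 2).
All other segments surface unchanged.

6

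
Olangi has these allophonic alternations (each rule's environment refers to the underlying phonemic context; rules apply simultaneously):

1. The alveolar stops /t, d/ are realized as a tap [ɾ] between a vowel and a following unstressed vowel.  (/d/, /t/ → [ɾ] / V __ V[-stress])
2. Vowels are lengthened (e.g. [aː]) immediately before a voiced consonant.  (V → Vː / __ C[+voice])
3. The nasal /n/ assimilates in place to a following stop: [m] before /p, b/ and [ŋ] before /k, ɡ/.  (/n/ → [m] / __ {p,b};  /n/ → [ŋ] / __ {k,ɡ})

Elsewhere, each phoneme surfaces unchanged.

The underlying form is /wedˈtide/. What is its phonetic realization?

/e/ meets the environment for rule 2 (before a voiced consonant) → [eː].
/d/ — between /e/ and /t/; rule 1 does not apply here → [d].
/t/ (between /d/ and /i/) fails the environment for rule 1, so it stays [t].
/i/ (between /t/ and /d/): before a voiced consonant, so rule 2 applies → [iː].
/d/ — between /i/ and /e/, between a vowel and a following unstressed vowel — surfaces as [ɾ] (rule 1).
/e/ (word-final) fails the environment for rule 2, so it stays [e].

[weːdˈtiːɾe]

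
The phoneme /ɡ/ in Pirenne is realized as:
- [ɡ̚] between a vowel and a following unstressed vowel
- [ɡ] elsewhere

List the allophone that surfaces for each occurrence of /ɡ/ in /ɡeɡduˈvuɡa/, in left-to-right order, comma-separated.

Occurrence 1 (position 1): no conditioning environment matches → elsewhere allophone [ɡ].
Occurrence 2 (position 3): no conditioning environment matches → elsewhere allophone [ɡ].
Occurrence 3 (position 8): between a vowel and a following unstressed vowel → [ɡ̚].

[ɡ], [ɡ], [ɡ̚]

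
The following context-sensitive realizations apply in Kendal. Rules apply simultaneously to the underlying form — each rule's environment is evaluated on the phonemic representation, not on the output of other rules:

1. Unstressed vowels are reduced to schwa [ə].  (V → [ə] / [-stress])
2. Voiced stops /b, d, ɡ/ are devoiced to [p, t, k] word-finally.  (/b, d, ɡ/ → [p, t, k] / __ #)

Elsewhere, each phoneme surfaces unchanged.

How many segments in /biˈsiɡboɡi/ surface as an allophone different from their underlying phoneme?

3

Segments that undergo a rule: /i/ → [ə] (rule 1); /o/ → [ə] (rule 1); /i/ → [ə] (rule 1).
All other segments surface unchanged.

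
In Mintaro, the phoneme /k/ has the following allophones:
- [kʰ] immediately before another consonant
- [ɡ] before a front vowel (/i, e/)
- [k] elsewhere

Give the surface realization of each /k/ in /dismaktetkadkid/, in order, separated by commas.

[kʰ], [k], [ɡ]

Occurrence 1 (position 6): immediately before another consonant → [kʰ].
Occurrence 2 (position 10): no conditioning environment matches → elsewhere allophone [k].
Occurrence 3 (position 13): before a front vowel (/i, e/) → [ɡ].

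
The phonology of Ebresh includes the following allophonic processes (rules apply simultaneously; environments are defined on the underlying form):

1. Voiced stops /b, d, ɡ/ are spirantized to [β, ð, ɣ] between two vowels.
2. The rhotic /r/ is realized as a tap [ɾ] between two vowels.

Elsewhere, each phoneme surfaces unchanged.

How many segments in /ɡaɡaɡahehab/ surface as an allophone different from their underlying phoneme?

2

Segments that undergo a rule: /ɡ/ → [ɣ] (rule 1); /ɡ/ → [ɣ] (rule 1).
All other segments surface unchanged.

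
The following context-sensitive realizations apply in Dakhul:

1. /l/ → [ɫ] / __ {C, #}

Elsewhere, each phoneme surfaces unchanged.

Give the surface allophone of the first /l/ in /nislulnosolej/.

/l/ (between /s/ and /u/): rule 1 targets it, but not word-finally or immediately before a consonant → unchanged [l].

[l]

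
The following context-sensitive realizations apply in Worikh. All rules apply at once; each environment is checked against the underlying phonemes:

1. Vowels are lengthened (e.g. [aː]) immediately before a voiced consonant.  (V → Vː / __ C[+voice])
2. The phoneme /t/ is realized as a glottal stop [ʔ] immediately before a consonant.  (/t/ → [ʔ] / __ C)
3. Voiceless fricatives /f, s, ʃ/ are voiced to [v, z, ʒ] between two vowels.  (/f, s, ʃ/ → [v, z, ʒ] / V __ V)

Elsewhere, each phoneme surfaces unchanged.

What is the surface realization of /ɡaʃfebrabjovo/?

/a/ (between /ɡ/ and /ʃ/) fails the environment for rule 1, so it stays [a].
/ʃ/ — between /a/ and /f/; rule 3 does not apply here → [ʃ].
/f/ (between /ʃ/ and /e/) is in the target of rule 3 but the environment (between two vowels) is not met → [f].
/e/ — between /f/ and /b/, before a voiced consonant — surfaces as [eː] (rule 1).
Rule 1 applies to /a/ (between /r/ and /b/: before a voiced consonant) → [aː].
/o/ meets the environment for rule 1 (before a voiced consonant) → [oː].
/o/ — word-final; rule 1 does not apply here → [o].

[ɡaʃfeːbraːbjoːvo]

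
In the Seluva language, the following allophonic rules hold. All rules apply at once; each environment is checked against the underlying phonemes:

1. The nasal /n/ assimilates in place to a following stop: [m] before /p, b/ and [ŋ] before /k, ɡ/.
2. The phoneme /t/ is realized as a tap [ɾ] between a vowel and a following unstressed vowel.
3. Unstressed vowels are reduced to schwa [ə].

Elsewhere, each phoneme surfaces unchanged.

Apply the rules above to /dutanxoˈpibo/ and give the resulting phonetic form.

[dəɾənxəˈpibə]

/d/ (word-initial) is unaffected → [d].
/u/ (between /d/ and /t/): in an unstressed syllable, so rule 3 applies → [ə].
Rule 2 applies to /t/ (between /u/ and /a/: between a vowel and a following unstressed vowel) → [ɾ].
/a/ (between /t/ and /n/) occurs in an unstressed syllable → [ə] by rule 3.
/n/ — between /a/ and /x/; rule 1 does not apply here → [n].
/x/ (between /n/ and /o/) is unaffected → [x].
/o/ — between /x/ and /p/, in an unstressed syllable — surfaces as [ə] (rule 3).
/p/ stays [p].
/i/ — between /p/ and /b/; rule 3 does not apply here → [i].
/b/ (between /i/ and /o/): no rule targets it → [b].
/o/ (word-final) occurs in an unstressed syllable → [ə] by rule 3.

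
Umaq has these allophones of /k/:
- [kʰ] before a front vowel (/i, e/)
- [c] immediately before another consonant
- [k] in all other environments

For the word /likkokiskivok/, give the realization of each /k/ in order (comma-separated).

[c], [k], [kʰ], [kʰ], [k]

Occurrence 1 (position 3): immediately before another consonant → [c].
Occurrence 2 (position 4): no conditioning environment matches → elsewhere allophone [k].
Occurrence 3 (position 6): before a front vowel (/i, e/) → [kʰ].
Occurrence 4 (position 9): before a front vowel (/i, e/) → [kʰ].
Occurrence 5 (position 13): no conditioning environment matches → elsewhere allophone [k].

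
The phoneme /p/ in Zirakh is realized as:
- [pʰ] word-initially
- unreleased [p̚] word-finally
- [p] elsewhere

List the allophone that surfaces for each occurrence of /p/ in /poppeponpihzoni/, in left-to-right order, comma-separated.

Occurrence 1 (position 1): word-initially → [pʰ].
Occurrence 2 (position 3): no conditioning environment matches → elsewhere allophone [p].
Occurrence 3 (position 4): no conditioning environment matches → elsewhere allophone [p].
Occurrence 4 (position 6): no conditioning environment matches → elsewhere allophone [p].
Occurrence 5 (position 9): no conditioning environment matches → elsewhere allophone [p].

[pʰ], [p], [p], [p], [p]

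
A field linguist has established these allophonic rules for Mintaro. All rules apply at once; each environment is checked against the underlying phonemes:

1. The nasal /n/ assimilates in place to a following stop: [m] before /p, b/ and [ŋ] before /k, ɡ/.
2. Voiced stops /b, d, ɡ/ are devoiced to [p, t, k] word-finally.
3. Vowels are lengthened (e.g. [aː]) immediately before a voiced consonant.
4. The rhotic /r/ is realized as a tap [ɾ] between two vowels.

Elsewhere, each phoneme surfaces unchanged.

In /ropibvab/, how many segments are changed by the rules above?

Segments that undergo a rule: /i/ → [iː] (rule 3); /a/ → [aː] (rule 3); /b/ → [p] (rule 2).
All other segments surface unchanged.

3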